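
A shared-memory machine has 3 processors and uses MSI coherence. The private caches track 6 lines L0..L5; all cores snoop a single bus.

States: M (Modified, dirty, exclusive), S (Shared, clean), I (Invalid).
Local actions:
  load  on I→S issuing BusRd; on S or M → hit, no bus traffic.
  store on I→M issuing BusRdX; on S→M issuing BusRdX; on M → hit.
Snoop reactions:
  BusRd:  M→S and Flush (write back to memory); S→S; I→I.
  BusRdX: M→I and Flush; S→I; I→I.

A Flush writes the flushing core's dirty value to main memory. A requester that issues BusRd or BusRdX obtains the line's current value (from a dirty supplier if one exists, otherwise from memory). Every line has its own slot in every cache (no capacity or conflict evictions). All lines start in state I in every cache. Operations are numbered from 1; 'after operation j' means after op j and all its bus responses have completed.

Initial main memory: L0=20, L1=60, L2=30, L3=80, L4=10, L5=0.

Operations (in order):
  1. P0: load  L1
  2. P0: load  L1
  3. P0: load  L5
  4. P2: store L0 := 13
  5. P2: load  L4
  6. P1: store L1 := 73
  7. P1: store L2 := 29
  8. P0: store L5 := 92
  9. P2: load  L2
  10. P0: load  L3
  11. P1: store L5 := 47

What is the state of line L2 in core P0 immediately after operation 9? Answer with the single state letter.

state = I

step 1: P0: load  L1  ⟶  SII  (L1)  txn=BusRd  M[L1]=60
step 2: P0: load  L1  ⟶  SII  (L1)  txn=∅  M[L1]=60
step 3: P0: load  L5  ⟶  SII  (L5)  txn=BusRd  M[L5]=0
step 4: P2: store L0 := 13  ⟶  IIM  (L0)  txn=BusRdX  M[L0]=20
step 5: P2: load  L4  ⟶  IIS  (L4)  txn=BusRd  M[L4]=10
step 6: P1: store L1 := 73  ⟶  IMI  (L1)  txn=BusRdX  M[L1]=60
step 7: P1: store L2 := 29  ⟶  IMI  (L2)  txn=BusRdX  M[L2]=30
step 8: P0: store L5 := 92  ⟶  MII  (L5)  txn=BusRdX  M[L5]=0
step 9: P2: load  L2  ⟶  ISS  (L2)  txn=BusRd+Flush  M[L2]=29
step 10: P0: load  L3  ⟶  SII  (L3)  txn=BusRd  M[L3]=80
step 11: P1: store L5 := 47  ⟶  IMI  (L5)  txn=BusRdX+Flush  M[L5]=92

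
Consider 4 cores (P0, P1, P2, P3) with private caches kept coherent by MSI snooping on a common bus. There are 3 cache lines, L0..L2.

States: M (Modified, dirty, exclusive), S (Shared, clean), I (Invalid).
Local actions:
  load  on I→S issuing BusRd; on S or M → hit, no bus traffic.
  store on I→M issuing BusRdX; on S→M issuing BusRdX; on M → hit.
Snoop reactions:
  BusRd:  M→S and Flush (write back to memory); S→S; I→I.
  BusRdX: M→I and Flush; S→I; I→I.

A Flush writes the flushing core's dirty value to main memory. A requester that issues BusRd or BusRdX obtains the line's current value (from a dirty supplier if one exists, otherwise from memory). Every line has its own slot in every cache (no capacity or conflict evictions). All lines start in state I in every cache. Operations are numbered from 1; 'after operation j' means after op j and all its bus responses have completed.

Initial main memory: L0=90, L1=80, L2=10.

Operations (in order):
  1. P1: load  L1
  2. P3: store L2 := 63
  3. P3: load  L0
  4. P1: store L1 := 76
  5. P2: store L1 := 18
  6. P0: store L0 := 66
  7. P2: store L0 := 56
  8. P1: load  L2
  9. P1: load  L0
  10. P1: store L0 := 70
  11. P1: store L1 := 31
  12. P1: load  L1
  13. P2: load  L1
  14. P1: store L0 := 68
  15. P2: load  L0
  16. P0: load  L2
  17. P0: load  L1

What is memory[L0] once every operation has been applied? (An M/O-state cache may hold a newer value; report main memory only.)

[1] P1: load  L1 | P0:I, P1:S(80), P2:I, P3:I | bus: BusRd
[2] P3: store L2 := 63 | P0:I, P1:I, P2:I, P3:M(63) | bus: BusRdX
[3] P3: load  L0 | P0:I, P1:I, P2:I, P3:S(90) | bus: BusRd
[4] P1: store L1 := 76 | P0:I, P1:M(76), P2:I, P3:I | bus: BusRdX
[5] P2: store L1 := 18 | P0:I, P1:I, P2:M(18), P3:I | bus: BusRdX,Flush
[6] P0: store L0 := 66 | P0:M(66), P1:I, P2:I, P3:I | bus: BusRdX
[7] P2: store L0 := 56 | P0:I, P1:I, P2:M(56), P3:I | bus: BusRdX,Flush
[8] P1: load  L2 | P0:I, P1:S(63), P2:I, P3:S(63) | bus: BusRd,Flush
[9] P1: load  L0 | P0:I, P1:S(56), P2:S(56), P3:I | bus: BusRd,Flush
[10] P1: store L0 := 70 | P0:I, P1:M(70), P2:I, P3:I | bus: BusRdX
[11] P1: store L1 := 31 | P0:I, P1:M(31), P2:I, P3:I | bus: BusRdX,Flush
[12] P1: load  L1 | P0:I, P1:M(31), P2:I, P3:I | bus: none
[13] P2: load  L1 | P0:I, P1:S(31), P2:S(31), P3:I | bus: BusRd,Flush
[14] P1: store L0 := 68 | P0:I, P1:M(68), P2:I, P3:I | bus: none
[15] P2: load  L0 | P0:I, P1:S(68), P2:S(68), P3:I | bus: BusRd,Flush
[16] P0: load  L2 | P0:S(63), P1:S(63), P2:I, P3:S(63) | bus: BusRd
[17] P0: load  L1 | P0:S(31), P1:S(31), P2:S(31), P3:I | bus: BusRd

memory[L0] = 68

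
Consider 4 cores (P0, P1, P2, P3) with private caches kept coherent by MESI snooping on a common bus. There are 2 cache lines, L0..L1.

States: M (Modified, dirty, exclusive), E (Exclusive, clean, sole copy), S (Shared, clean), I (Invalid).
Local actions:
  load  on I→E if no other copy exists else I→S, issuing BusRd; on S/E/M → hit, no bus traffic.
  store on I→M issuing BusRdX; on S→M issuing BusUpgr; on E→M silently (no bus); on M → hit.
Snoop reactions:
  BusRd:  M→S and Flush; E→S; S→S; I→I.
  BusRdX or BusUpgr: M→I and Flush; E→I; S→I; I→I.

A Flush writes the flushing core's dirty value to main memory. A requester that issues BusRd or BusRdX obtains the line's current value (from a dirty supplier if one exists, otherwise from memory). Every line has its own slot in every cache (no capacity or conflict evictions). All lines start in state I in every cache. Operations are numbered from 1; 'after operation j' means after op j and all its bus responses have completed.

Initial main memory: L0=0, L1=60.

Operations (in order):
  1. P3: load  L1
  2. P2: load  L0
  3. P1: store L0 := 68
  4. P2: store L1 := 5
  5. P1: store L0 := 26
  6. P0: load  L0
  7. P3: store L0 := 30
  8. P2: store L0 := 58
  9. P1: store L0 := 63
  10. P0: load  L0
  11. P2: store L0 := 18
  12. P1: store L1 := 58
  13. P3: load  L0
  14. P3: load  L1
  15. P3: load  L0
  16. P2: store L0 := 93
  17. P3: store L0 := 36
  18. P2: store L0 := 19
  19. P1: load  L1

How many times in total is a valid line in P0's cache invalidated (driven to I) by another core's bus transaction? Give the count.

invalidations = 2

  op1 P3: load  L1 → I/I/I/E on L1; bus BusRd; mem=60
  op2 P2: load  L0 → I/I/E/I on L0; bus BusRd; mem=0
  op3 P1: store L0 := 68 → I/M/I/I on L0; bus BusRdX; mem=0
  op4 P2: store L1 := 5 → I/I/M/I on L1; bus BusRdX; mem=60
  op5 P1: store L0 := 26 → I/M/I/I on L0; bus (none); mem=0
  op6 P0: load  L0 → S/S/I/I on L0; bus BusRd Flush; mem=26
  op7 P3: store L0 := 30 → I/I/I/M on L0; bus BusRdX; mem=26
  op8 P2: store L0 := 58 → I/I/M/I on L0; bus BusRdX Flush; mem=30
  op9 P1: store L0 := 63 → I/M/I/I on L0; bus BusRdX Flush; mem=58
  op10 P0: load  L0 → S/S/I/I on L0; bus BusRd Flush; mem=63
  op11 P2: store L0 := 18 → I/I/M/I on L0; bus BusRdX; mem=63
  op12 P1: store L1 := 58 → I/M/I/I on L1; bus BusRdX Flush; mem=5
  op13 P3: load  L0 → I/I/S/S on L0; bus BusRd Flush; mem=18
  op14 P3: load  L1 → I/S/I/S on L1; bus BusRd Flush; mem=58
  op15 P3: load  L0 → I/I/S/S on L0; bus (none); mem=18
  op16 P2: store L0 := 93 → I/I/M/I on L0; bus BusUpgr; mem=18
  op17 P3: store L0 := 36 → I/I/I/M on L0; bus BusRdX Flush; mem=93
  op18 P2: store L0 := 19 → I/I/M/I on L0; bus BusRdX Flush; mem=36
  op19 P1: load  L1 → I/S/I/S on L1; bus (none); mem=58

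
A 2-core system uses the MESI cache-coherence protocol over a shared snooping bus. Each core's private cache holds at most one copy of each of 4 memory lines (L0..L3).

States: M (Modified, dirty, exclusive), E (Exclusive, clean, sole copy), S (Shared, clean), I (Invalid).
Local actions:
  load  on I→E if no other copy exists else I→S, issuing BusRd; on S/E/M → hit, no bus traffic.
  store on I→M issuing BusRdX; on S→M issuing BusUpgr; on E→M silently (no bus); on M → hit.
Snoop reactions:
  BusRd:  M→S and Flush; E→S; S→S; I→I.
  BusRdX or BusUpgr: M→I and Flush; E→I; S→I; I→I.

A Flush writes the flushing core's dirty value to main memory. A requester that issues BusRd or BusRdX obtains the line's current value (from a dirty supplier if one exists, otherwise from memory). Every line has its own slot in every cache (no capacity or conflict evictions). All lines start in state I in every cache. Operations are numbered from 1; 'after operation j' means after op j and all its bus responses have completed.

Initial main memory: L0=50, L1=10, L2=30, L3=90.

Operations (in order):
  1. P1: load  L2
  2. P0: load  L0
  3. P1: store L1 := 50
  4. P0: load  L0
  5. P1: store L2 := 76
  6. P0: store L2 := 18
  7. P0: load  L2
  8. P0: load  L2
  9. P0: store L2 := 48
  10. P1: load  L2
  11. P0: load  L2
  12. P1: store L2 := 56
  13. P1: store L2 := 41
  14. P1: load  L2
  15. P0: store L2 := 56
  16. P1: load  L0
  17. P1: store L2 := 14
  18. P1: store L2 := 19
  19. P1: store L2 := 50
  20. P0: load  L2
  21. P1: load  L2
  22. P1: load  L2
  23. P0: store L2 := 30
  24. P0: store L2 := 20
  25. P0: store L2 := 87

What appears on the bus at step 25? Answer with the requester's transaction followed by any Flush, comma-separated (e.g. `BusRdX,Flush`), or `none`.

bus = none

  op1 P1: load  L2 → I/E on L2; bus BusRd; mem=30
  op2 P0: load  L0 → E/I on L0; bus BusRd; mem=50
  op3 P1: store L1 := 50 → I/M on L1; bus BusRdX; mem=10
  op4 P0: load  L0 → E/I on L0; bus (none); mem=50
  op5 P1: store L2 := 76 → I/M on L2; bus (none); mem=30
  op6 P0: store L2 := 18 → M/I on L2; bus BusRdX Flush; mem=76
  op7 P0: load  L2 → M/I on L2; bus (none); mem=76
  op8 P0: load  L2 → M/I on L2; bus (none); mem=76
  op9 P0: store L2 := 48 → M/I on L2; bus (none); mem=76
  op10 P1: load  L2 → S/S on L2; bus BusRd Flush; mem=48
  op11 P0: load  L2 → S/S on L2; bus (none); mem=48
  op12 P1: store L2 := 56 → I/M on L2; bus BusUpgr; mem=48
  op13 P1: store L2 := 41 → I/M on L2; bus (none); mem=48
  op14 P1: load  L2 → I/M on L2; bus (none); mem=48
  op15 P0: store L2 := 56 → M/I on L2; bus BusRdX Flush; mem=41
  op16 P1: load  L0 → S/S on L0; bus BusRd; mem=50
  op17 P1: store L2 := 14 → I/M on L2; bus BusRdX Flush; mem=56
  op18 P1: store L2 := 19 → I/M on L2; bus (none); mem=56
  op19 P1: store L2 := 50 → I/M on L2; bus (none); mem=56
  op20 P0: load  L2 → S/S on L2; bus BusRd Flush; mem=50
  op21 P1: load  L2 → S/S on L2; bus (none); mem=50
  op22 P1: load  L2 → S/S on L2; bus (none); mem=50
  op23 P0: store L2 := 30 → M/I on L2; bus BusUpgr; mem=50
  op24 P0: store L2 := 20 → M/I on L2; bus (none); mem=50
  op25 P0: store L2 := 87 → M/I on L2; bus (none); mem=50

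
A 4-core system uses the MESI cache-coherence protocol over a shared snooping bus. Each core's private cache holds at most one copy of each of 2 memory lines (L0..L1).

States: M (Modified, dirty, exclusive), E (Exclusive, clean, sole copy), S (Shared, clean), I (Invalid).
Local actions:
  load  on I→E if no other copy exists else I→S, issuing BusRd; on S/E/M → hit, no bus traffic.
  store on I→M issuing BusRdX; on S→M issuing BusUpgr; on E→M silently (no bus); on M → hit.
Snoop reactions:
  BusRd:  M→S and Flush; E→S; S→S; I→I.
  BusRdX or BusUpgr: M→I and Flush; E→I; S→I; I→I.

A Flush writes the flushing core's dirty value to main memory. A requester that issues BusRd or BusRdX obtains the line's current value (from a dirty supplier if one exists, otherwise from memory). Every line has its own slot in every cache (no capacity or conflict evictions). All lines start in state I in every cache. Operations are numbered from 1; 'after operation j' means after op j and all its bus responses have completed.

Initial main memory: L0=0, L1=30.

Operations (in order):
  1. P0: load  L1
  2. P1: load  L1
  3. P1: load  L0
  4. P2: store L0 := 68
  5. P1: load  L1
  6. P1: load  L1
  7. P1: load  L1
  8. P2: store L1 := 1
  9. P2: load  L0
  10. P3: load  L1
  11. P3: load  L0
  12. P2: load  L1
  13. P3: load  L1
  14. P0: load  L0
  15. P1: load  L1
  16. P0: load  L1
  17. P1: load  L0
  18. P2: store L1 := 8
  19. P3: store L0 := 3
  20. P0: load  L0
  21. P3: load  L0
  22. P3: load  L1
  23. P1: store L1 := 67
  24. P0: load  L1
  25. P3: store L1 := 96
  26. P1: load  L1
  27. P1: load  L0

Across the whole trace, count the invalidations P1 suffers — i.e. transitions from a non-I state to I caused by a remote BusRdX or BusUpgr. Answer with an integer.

  op1 P0: load  L1 → E/I/I/I on L1; bus BusRd; mem=30
  op2 P1: load  L1 → S/S/I/I on L1; bus BusRd; mem=30
  op3 P1: load  L0 → I/E/I/I on L0; bus BusRd; mem=0
  op4 P2: store L0 := 68 → I/I/M/I on L0; bus BusRdX; mem=0
  op5 P1: load  L1 → S/S/I/I on L1; bus (none); mem=30
  op6 P1: load  L1 → S/S/I/I on L1; bus (none); mem=30
  op7 P1: load  L1 → S/S/I/I on L1; bus (none); mem=30
  op8 P2: store L1 := 1 → I/I/M/I on L1; bus BusRdX; mem=30
  op9 P2: load  L0 → I/I/M/I on L0; bus (none); mem=0
  op10 P3: load  L1 → I/I/S/S on L1; bus BusRd Flush; mem=1
  op11 P3: load  L0 → I/I/S/S on L0; bus BusRd Flush; mem=68
  op12 P2: load  L1 → I/I/S/S on L1; bus (none); mem=1
  op13 P3: load  L1 → I/I/S/S on L1; bus (none); mem=1
  op14 P0: load  L0 → S/I/S/S on L0; bus BusRd; mem=68
  op15 P1: load  L1 → I/S/S/S on L1; bus BusRd; mem=1
  op16 P0: load  L1 → S/S/S/S on L1; bus BusRd; mem=1
  op17 P1: load  L0 → S/S/S/S on L0; bus BusRd; mem=68
  op18 P2: store L1 := 8 → I/I/M/I on L1; bus BusUpgr; mem=1
  op19 P3: store L0 := 3 → I/I/I/M on L0; bus BusUpgr; mem=68
  op20 P0: load  L0 → S/I/I/S on L0; bus BusRd Flush; mem=3
  op21 P3: load  L0 → S/I/I/S on L0; bus (none); mem=3
  op22 P3: load  L1 → I/I/S/S on L1; bus BusRd Flush; mem=8
  op23 P1: store L1 := 67 → I/M/I/I on L1; bus BusRdX; mem=8
  op24 P0: load  L1 → S/S/I/I on L1; bus BusRd Flush; mem=67
  op25 P3: store L1 := 96 → I/I/I/M on L1; bus BusRdX; mem=67
  op26 P1: load  L1 → I/S/I/S on L1; bus BusRd Flush; mem=96
  op27 P1: load  L0 → S/S/I/S on L0; bus BusRd; mem=3

invalidations = 5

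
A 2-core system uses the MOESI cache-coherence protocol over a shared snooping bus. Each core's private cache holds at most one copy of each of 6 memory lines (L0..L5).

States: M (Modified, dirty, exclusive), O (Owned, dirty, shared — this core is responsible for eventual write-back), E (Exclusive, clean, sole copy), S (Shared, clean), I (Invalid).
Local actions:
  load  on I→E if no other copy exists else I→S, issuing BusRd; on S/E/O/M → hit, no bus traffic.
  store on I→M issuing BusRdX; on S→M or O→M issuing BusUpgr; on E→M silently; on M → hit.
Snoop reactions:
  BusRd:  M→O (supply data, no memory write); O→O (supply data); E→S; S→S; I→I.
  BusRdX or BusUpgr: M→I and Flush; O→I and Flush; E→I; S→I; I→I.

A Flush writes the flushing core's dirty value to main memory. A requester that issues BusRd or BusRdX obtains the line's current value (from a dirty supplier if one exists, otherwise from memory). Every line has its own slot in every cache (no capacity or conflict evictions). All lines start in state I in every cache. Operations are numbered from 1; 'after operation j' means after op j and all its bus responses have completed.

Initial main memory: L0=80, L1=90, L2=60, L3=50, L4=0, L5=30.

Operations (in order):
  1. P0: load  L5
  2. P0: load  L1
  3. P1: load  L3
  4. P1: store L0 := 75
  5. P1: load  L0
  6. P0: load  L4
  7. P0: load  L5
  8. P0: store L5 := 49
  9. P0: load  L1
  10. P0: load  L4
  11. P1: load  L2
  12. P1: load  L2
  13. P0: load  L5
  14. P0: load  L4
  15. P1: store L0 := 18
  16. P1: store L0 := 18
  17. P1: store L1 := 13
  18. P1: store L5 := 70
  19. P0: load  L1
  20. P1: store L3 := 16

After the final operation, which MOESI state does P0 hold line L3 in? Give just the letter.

  op1 P0: load  L5 → E/I on L5; bus BusRd; mem=30
  op2 P0: load  L1 → E/I on L1; bus BusRd; mem=90
  op3 P1: load  L3 → I/E on L3; bus BusRd; mem=50
  op4 P1: store L0 := 75 → I/M on L0; bus BusRdX; mem=80
  op5 P1: load  L0 → I/M on L0; bus (none); mem=80
  op6 P0: load  L4 → E/I on L4; bus BusRd; mem=0
  op7 P0: load  L5 → E/I on L5; bus (none); mem=30
  op8 P0: store L5 := 49 → M/I on L5; bus (none); mem=30
  op9 P0: load  L1 → E/I on L1; bus (none); mem=90
  op10 P0: load  L4 → E/I on L4; bus (none); mem=0
  op11 P1: load  L2 → I/E on L2; bus BusRd; mem=60
  op12 P1: load  L2 → I/E on L2; bus (none); mem=60
  op13 P0: load  L5 → M/I on L5; bus (none); mem=30
  op14 P0: load  L4 → E/I on L4; bus (none); mem=0
  op15 P1: store L0 := 18 → I/M on L0; bus (none); mem=80
  op16 P1: store L0 := 18 → I/M on L0; bus (none); mem=80
  op17 P1: store L1 := 13 → I/M on L1; bus BusRdX; mem=90
  op18 P1: store L5 := 70 → I/M on L5; bus BusRdX Flush; mem=49
  op19 P0: load  L1 → S/O on L1; bus BusRd; mem=90
  op20 P1: store L3 := 16 → I/M on L3; bus (none); mem=50

state = I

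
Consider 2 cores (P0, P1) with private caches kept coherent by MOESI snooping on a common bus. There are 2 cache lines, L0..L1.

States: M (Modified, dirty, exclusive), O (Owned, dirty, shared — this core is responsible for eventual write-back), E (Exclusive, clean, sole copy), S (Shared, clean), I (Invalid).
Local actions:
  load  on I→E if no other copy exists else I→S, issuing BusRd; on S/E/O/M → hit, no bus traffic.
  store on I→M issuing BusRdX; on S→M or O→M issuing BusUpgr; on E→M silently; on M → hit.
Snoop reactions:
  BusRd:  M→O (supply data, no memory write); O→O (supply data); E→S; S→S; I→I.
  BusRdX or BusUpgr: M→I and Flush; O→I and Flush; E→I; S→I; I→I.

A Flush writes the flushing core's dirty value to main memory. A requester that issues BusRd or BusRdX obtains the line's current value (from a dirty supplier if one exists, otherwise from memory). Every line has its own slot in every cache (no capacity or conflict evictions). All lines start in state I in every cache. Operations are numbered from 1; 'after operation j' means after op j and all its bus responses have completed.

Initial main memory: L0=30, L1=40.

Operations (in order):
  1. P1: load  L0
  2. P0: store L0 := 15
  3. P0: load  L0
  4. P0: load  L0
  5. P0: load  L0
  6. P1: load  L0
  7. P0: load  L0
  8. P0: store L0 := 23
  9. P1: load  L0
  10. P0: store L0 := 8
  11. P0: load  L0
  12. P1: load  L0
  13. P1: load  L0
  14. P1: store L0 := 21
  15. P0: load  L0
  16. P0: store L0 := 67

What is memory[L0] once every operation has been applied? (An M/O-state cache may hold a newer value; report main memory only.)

  op1 P1: load  L0 → I/E on L0; bus BusRd; mem=30
  op2 P0: store L0 := 15 → M/I on L0; bus BusRdX; mem=30
  op3 P0: load  L0 → M/I on L0; bus (none); mem=30
  op4 P0: load  L0 → M/I on L0; bus (none); mem=30
  op5 P0: load  L0 → M/I on L0; bus (none); mem=30
  op6 P1: load  L0 → O/S on L0; bus BusRd; mem=30
  op7 P0: load  L0 → O/S on L0; bus (none); mem=30
  op8 P0: store L0 := 23 → M/I on L0; bus BusUpgr; mem=30
  op9 P1: load  L0 → O/S on L0; bus BusRd; mem=30
  op10 P0: store L0 := 8 → M/I on L0; bus BusUpgr; mem=30
  op11 P0: load  L0 → M/I on L0; bus (none); mem=30
  op12 P1: load  L0 → O/S on L0; bus BusRd; mem=30
  op13 P1: load  L0 → O/S on L0; bus (none); mem=30
  op14 P1: store L0 := 21 → I/M on L0; bus BusUpgr Flush; mem=8
  op15 P0: load  L0 → S/O on L0; bus BusRd; mem=8
  op16 P0: store L0 := 67 → M/I on L0; bus BusUpgr Flush; mem=21

memory[L0] = 21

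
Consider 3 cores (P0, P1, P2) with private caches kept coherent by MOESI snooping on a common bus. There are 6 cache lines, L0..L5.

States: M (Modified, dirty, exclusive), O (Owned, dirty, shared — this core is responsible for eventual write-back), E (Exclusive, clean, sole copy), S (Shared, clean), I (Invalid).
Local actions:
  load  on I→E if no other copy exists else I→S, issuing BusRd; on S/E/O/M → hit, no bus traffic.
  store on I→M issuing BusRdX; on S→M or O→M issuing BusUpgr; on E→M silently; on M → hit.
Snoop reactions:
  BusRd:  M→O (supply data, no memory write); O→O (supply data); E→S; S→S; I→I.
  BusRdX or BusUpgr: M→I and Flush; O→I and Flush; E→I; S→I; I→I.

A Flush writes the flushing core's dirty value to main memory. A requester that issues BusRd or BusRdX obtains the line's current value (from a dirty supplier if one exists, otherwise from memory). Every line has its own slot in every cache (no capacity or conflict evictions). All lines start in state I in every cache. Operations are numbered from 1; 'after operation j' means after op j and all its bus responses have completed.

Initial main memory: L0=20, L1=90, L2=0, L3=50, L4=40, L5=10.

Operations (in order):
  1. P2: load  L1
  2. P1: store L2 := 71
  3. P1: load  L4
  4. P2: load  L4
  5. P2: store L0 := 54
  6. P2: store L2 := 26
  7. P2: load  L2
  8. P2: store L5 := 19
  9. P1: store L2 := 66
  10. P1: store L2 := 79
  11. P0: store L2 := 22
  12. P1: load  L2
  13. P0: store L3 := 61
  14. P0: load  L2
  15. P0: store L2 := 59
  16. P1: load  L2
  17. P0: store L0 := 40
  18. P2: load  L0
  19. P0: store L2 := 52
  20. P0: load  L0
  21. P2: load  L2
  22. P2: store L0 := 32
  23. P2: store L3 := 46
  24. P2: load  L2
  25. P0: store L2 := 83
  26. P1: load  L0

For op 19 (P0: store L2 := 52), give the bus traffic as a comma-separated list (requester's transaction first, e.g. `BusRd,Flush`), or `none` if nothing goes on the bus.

bus = BusUpgr

step 1: P2: load  L1  ⟶  IIE  (L1)  txn=BusRd  M[L1]=90
step 2: P1: store L2 := 71  ⟶  IMI  (L2)  txn=BusRdX  M[L2]=0
step 3: P1: load  L4  ⟶  IEI  (L4)  txn=BusRd  M[L4]=40
step 4: P2: load  L4  ⟶  ISS  (L4)  txn=BusRd  M[L4]=40
step 5: P2: store L0 := 54  ⟶  IIM  (L0)  txn=BusRdX  M[L0]=20
step 6: P2: store L2 := 26  ⟶  IIM  (L2)  txn=BusRdX+Flush  M[L2]=71
step 7: P2: load  L2  ⟶  IIM  (L2)  txn=∅  M[L2]=71
step 8: P2: store L5 := 19  ⟶  IIM  (L5)  txn=BusRdX  M[L5]=10
step 9: P1: store L2 := 66  ⟶  IMI  (L2)  txn=BusRdX+Flush  M[L2]=26
step 10: P1: store L2 := 79  ⟶  IMI  (L2)  txn=∅  M[L2]=26
step 11: P0: store L2 := 22  ⟶  MII  (L2)  txn=BusRdX+Flush  M[L2]=79
step 12: P1: load  L2  ⟶  OSI  (L2)  txn=BusRd  M[L2]=79
step 13: P0: store L3 := 61  ⟶  MII  (L3)  txn=BusRdX  M[L3]=50
step 14: P0: load  L2  ⟶  OSI  (L2)  txn=∅  M[L2]=79
step 15: P0: store L2 := 59  ⟶  MII  (L2)  txn=BusUpgr  M[L2]=79
step 16: P1: load  L2  ⟶  OSI  (L2)  txn=BusRd  M[L2]=79
step 17: P0: store L0 := 40  ⟶  MII  (L0)  txn=BusRdX+Flush  M[L0]=54
step 18: P2: load  L0  ⟶  OIS  (L0)  txn=BusRd  M[L0]=54
step 19: P0: store L2 := 52  ⟶  MII  (L2)  txn=BusUpgr  M[L2]=79
step 20: P0: load  L0  ⟶  OIS  (L0)  txn=∅  M[L0]=54
step 21: P2: load  L2  ⟶  OIS  (L2)  txn=BusRd  M[L2]=79
step 22: P2: store L0 := 32  ⟶  IIM  (L0)  txn=BusUpgr+Flush  M[L0]=40
step 23: P2: store L3 := 46  ⟶  IIM  (L3)  txn=BusRdX+Flush  M[L3]=61
step 24: P2: load  L2  ⟶  OIS  (L2)  txn=∅  M[L2]=79
step 25: P0: store L2 := 83  ⟶  MII  (L2)  txn=BusUpgr  M[L2]=79
step 26: P1: load  L0  ⟶  ISO  (L0)  txn=BusRd  M[L0]=40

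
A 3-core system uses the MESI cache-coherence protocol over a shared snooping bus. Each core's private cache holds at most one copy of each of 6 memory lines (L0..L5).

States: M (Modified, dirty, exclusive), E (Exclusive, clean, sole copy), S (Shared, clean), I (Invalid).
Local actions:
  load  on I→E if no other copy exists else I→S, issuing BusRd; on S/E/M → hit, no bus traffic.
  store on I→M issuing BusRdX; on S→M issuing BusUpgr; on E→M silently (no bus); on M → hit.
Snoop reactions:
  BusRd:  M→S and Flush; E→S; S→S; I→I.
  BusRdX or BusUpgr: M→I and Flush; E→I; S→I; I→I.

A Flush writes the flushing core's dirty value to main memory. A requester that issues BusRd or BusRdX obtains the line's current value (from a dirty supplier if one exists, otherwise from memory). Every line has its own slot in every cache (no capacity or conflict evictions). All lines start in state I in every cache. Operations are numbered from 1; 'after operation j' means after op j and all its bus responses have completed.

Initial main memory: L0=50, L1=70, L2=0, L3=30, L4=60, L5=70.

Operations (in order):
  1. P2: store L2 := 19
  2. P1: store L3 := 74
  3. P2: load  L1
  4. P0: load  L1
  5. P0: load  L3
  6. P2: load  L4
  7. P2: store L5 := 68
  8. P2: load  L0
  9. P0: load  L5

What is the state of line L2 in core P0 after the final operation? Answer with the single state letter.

step 1: P2: store L2 := 19  ⟶  IIM  (L2)  txn=BusRdX  M[L2]=0
step 2: P1: store L3 := 74  ⟶  IMI  (L3)  txn=BusRdX  M[L3]=30
step 3: P2: load  L1  ⟶  IIE  (L1)  txn=BusRd  M[L1]=70
step 4: P0: load  L1  ⟶  SIS  (L1)  txn=BusRd  M[L1]=70
step 5: P0: load  L3  ⟶  SSI  (L3)  txn=BusRd+Flush  M[L3]=74
step 6: P2: load  L4  ⟶  IIE  (L4)  txn=BusRd  M[L4]=60
step 7: P2: store L5 := 68  ⟶  IIM  (L5)  txn=BusRdX  M[L5]=70
step 8: P2: load  L0  ⟶  IIE  (L0)  txn=BusRd  M[L0]=50
step 9: P0: load  L5  ⟶  SIS  (L5)  txn=BusRd+Flush  M[L5]=68

state = I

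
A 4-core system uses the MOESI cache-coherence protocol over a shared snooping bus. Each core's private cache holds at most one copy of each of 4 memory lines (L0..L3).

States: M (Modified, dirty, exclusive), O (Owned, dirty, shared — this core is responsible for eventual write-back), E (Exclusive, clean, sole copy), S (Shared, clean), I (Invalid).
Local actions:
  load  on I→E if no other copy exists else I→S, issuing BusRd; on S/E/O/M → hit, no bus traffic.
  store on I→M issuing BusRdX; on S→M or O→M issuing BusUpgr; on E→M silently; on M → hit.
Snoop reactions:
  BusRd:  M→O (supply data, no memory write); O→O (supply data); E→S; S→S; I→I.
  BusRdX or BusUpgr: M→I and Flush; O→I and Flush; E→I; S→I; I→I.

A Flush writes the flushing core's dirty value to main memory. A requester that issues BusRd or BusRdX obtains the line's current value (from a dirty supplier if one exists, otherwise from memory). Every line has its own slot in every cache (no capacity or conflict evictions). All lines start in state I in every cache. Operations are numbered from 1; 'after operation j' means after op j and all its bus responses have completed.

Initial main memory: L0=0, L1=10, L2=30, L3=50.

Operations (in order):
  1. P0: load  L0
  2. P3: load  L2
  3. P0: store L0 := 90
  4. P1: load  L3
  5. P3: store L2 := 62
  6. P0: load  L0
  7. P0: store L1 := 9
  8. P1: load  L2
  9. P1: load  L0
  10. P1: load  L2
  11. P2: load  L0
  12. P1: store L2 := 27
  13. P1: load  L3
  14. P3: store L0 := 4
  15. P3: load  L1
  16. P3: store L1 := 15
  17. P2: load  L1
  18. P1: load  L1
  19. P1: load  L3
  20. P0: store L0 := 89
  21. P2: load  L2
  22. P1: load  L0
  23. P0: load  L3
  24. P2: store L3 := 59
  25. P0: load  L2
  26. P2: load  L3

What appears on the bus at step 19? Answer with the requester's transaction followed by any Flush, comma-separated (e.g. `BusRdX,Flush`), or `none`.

[1] P0: load  L0 | P0:E(0), P1:I, P2:I, P3:I | bus: BusRd
[2] P3: load  L2 | P0:I, P1:I, P2:I, P3:E(30) | bus: BusRd
[3] P0: store L0 := 90 | P0:M(90), P1:I, P2:I, P3:I | bus: none
[4] P1: load  L3 | P0:I, P1:E(50), P2:I, P3:I | bus: BusRd
[5] P3: store L2 := 62 | P0:I, P1:I, P2:I, P3:M(62) | bus: none
[6] P0: load  L0 | P0:M(90), P1:I, P2:I, P3:I | bus: none
[7] P0: store L1 := 9 | P0:M(9), P1:I, P2:I, P3:I | bus: BusRdX
[8] P1: load  L2 | P0:I, P1:S(62), P2:I, P3:O(62) | bus: BusRd
[9] P1: load  L0 | P0:O(90), P1:S(90), P2:I, P3:I | bus: BusRd
[10] P1: load  L2 | P0:I, P1:S(62), P2:I, P3:O(62) | bus: none
[11] P2: load  L0 | P0:O(90), P1:S(90), P2:S(90), P3:I | bus: BusRd
[12] P1: store L2 := 27 | P0:I, P1:M(27), P2:I, P3:I | bus: BusUpgr,Flush
[13] P1: load  L3 | P0:I, P1:E(50), P2:I, P3:I | bus: none
[14] P3: store L0 := 4 | P0:I, P1:I, P2:I, P3:M(4) | bus: BusRdX,Flush
[15] P3: load  L1 | P0:O(9), P1:I, P2:I, P3:S(9) | bus: BusRd
[16] P3: store L1 := 15 | P0:I, P1:I, P2:I, P3:M(15) | bus: BusUpgr,Flush
[17] P2: load  L1 | P0:I, P1:I, P2:S(15), P3:O(15) | bus: BusRd
[18] P1: load  L1 | P0:I, P1:S(15), P2:S(15), P3:O(15) | bus: BusRd
[19] P1: load  L3 | P0:I, P1:E(50), P2:I, P3:I | bus: none
[20] P0: store L0 := 89 | P0:M(89), P1:I, P2:I, P3:I | bus: BusRdX,Flush
[21] P2: load  L2 | P0:I, P1:O(27), P2:S(27), P3:I | bus: BusRd
[22] P1: load  L0 | P0:O(89), P1:S(89), P2:I, P3:I | bus: BusRd
[23] P0: load  L3 | P0:S(50), P1:S(50), P2:I, P3:I | bus: BusRd
[24] P2: store L3 := 59 | P0:I, P1:I, P2:M(59), P3:I | bus: BusRdX
[25] P0: load  L2 | P0:S(27), P1:O(27), P2:S(27), P3:I | bus: BusRd
[26] P2: load  L3 | P0:I, P1:I, P2:M(59), P3:I | bus: none

bus = none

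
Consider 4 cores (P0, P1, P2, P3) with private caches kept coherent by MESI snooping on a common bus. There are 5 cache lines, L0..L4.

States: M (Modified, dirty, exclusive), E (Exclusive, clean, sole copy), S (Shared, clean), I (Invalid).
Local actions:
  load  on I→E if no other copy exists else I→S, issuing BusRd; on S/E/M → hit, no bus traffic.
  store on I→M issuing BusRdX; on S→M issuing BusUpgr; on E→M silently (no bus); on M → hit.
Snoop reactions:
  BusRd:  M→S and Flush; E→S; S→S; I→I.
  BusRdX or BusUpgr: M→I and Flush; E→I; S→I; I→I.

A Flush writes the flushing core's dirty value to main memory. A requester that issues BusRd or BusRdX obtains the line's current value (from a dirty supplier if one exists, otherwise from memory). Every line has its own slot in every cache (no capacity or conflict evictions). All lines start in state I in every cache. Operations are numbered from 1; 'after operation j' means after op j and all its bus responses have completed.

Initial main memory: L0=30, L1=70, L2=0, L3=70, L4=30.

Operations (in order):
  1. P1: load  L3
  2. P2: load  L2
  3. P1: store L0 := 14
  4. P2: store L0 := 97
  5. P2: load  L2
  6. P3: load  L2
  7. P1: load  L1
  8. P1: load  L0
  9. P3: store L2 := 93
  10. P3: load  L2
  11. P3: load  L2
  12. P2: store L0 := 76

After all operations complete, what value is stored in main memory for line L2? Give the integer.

memory[L2] = 0

1. P1: load  L3  bus=[BusRd]  L3: P0=I P1=E P2=I P3=I  mem[L3]=70
2. P2: load  L2  bus=[BusRd]  L2: P0=I P1=I P2=E P3=I  mem[L2]=0
3. P1: store L0 := 14  bus=[BusRdX]  L0: P0=I P1=M P2=I P3=I  mem[L0]=30
4. P2: store L0 := 97  bus=[BusRdX,Flush]  L0: P0=I P1=I P2=M P3=I  mem[L0]=14
5. P2: load  L2  bus=[-]  L2: P0=I P1=I P2=E P3=I  mem[L2]=0
6. P3: load  L2  bus=[BusRd]  L2: P0=I P1=I P2=S P3=S  mem[L2]=0
7. P1: load  L1  bus=[BusRd]  L1: P0=I P1=E P2=I P3=I  mem[L1]=70
8. P1: load  L0  bus=[BusRd,Flush]  L0: P0=I P1=S P2=S P3=I  mem[L0]=97
9. P3: store L2 := 93  bus=[BusUpgr]  L2: P0=I P1=I P2=I P3=M  mem[L2]=0
10. P3: load  L2  bus=[-]  L2: P0=I P1=I P2=I P3=M  mem[L2]=0
11. P3: load  L2  bus=[-]  L2: P0=I P1=I P2=I P3=M  mem[L2]=0
12. P2: store L0 := 76  bus=[BusUpgr]  L0: P0=I P1=I P2=M P3=I  mem[L0]=97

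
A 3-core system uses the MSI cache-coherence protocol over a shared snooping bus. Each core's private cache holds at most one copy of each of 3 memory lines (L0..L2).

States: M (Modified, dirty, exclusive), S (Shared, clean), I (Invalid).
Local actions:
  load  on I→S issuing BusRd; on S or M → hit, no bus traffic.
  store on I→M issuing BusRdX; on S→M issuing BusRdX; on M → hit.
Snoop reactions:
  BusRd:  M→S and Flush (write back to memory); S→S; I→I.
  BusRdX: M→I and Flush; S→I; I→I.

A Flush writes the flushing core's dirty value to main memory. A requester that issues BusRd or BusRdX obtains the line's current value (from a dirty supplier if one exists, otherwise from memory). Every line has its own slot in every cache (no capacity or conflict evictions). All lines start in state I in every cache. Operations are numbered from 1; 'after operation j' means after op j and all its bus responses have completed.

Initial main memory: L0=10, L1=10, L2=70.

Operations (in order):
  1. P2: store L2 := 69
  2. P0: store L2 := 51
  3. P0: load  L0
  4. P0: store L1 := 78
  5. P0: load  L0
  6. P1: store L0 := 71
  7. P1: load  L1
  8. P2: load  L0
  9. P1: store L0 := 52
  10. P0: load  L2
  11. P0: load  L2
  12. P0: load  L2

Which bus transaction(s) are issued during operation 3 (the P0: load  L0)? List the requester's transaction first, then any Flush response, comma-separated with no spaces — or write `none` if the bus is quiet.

bus = BusRd

1. P2: store L2 := 69  bus=[BusRdX]  L2: P0=I P1=I P2=M  mem[L2]=70
2. P0: store L2 := 51  bus=[BusRdX,Flush]  L2: P0=M P1=I P2=I  mem[L2]=69
3. P0: load  L0  bus=[BusRd]  L0: P0=S P1=I P2=I  mem[L0]=10
4. P0: store L1 := 78  bus=[BusRdX]  L1: P0=M P1=I P2=I  mem[L1]=10
5. P0: load  L0  bus=[-]  L0: P0=S P1=I P2=I  mem[L0]=10
6. P1: store L0 := 71  bus=[BusRdX]  L0: P0=I P1=M P2=I  mem[L0]=10
7. P1: load  L1  bus=[BusRd,Flush]  L1: P0=S P1=S P2=I  mem[L1]=78
8. P2: load  L0  bus=[BusRd,Flush]  L0: P0=I P1=S P2=S  mem[L0]=71
9. P1: store L0 := 52  bus=[BusRdX]  L0: P0=I P1=M P2=I  mem[L0]=71
10. P0: load  L2  bus=[-]  L2: P0=M P1=I P2=I  mem[L2]=69
11. P0: load  L2  bus=[-]  L2: P0=M P1=I P2=I  mem[L2]=69
12. P0: load  L2  bus=[-]  L2: P0=M P1=I P2=I  mem[L2]=69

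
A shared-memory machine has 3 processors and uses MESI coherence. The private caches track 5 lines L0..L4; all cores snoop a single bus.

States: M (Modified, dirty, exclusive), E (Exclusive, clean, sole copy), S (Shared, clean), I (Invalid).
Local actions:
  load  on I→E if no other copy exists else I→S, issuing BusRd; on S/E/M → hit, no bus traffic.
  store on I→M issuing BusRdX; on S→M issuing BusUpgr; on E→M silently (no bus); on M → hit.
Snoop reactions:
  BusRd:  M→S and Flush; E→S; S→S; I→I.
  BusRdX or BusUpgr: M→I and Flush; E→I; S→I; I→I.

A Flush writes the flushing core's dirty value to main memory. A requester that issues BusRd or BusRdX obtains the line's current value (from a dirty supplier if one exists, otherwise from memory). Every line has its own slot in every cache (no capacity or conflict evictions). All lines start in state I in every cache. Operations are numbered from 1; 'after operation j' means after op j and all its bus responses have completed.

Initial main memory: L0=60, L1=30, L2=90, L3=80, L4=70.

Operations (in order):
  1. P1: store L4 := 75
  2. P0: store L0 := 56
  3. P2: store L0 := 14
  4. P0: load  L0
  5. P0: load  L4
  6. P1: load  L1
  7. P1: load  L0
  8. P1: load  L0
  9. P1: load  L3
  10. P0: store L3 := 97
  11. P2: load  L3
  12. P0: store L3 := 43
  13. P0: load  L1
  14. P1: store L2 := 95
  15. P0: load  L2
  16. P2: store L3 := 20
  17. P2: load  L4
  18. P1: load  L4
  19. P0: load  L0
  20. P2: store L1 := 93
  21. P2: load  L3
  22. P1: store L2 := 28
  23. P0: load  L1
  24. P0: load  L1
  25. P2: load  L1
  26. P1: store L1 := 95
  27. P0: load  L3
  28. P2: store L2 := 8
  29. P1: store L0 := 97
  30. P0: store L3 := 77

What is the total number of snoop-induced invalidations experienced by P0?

invalidations = 6

step 1: P1: store L4 := 75  ⟶  IMI  (L4)  txn=BusRdX  M[L4]=70
step 2: P0: store L0 := 56  ⟶  MII  (L0)  txn=BusRdX  M[L0]=60
step 3: P2: store L0 := 14  ⟶  IIM  (L0)  txn=BusRdX+Flush  M[L0]=56
step 4: P0: load  L0  ⟶  SIS  (L0)  txn=BusRd+Flush  M[L0]=14
step 5: P0: load  L4  ⟶  SSI  (L4)  txn=BusRd+Flush  M[L4]=75
step 6: P1: load  L1  ⟶  IEI  (L1)  txn=BusRd  M[L1]=30
step 7: P1: load  L0  ⟶  SSS  (L0)  txn=BusRd  M[L0]=14
step 8: P1: load  L0  ⟶  SSS  (L0)  txn=∅  M[L0]=14
step 9: P1: load  L3  ⟶  IEI  (L3)  txn=BusRd  M[L3]=80
step 10: P0: store L3 := 97  ⟶  MII  (L3)  txn=BusRdX  M[L3]=80
step 11: P2: load  L3  ⟶  SIS  (L3)  txn=BusRd+Flush  M[L3]=97
step 12: P0: store L3 := 43  ⟶  MII  (L3)  txn=BusUpgr  M[L3]=97
step 13: P0: load  L1  ⟶  SSI  (L1)  txn=BusRd  M[L1]=30
step 14: P1: store L2 := 95  ⟶  IMI  (L2)  txn=BusRdX  M[L2]=90
step 15: P0: load  L2  ⟶  SSI  (L2)  txn=BusRd+Flush  M[L2]=95
step 16: P2: store L3 := 20  ⟶  IIM  (L3)  txn=BusRdX+Flush  M[L3]=43
step 17: P2: load  L4  ⟶  SSS  (L4)  txn=BusRd  M[L4]=75
step 18: P1: load  L4  ⟶  SSS  (L4)  txn=∅  M[L4]=75
step 19: P0: load  L0  ⟶  SSS  (L0)  txn=∅  M[L0]=14
step 20: P2: store L1 := 93  ⟶  IIM  (L1)  txn=BusRdX  M[L1]=30
step 21: P2: load  L3  ⟶  IIM  (L3)  txn=∅  M[L3]=43
step 22: P1: store L2 := 28  ⟶  IMI  (L2)  txn=BusUpgr  M[L2]=95
step 23: P0: load  L1  ⟶  SIS  (L1)  txn=BusRd+Flush  M[L1]=93
step 24: P0: load  L1  ⟶  SIS  (L1)  txn=∅  M[L1]=93
step 25: P2: load  L1  ⟶  SIS  (L1)  txn=∅  M[L1]=93
step 26: P1: store L1 := 95  ⟶  IMI  (L1)  txn=BusRdX  M[L1]=93
step 27: P0: load  L3  ⟶  SIS  (L3)  txn=BusRd+Flush  M[L3]=20
step 28: P2: store L2 := 8  ⟶  IIM  (L2)  txn=BusRdX+Flush  M[L2]=28
step 29: P1: store L0 := 97  ⟶  IMI  (L0)  txn=BusUpgr  M[L0]=14
step 30: P0: store L3 := 77  ⟶  MII  (L3)  txn=BusUpgr  M[L3]=20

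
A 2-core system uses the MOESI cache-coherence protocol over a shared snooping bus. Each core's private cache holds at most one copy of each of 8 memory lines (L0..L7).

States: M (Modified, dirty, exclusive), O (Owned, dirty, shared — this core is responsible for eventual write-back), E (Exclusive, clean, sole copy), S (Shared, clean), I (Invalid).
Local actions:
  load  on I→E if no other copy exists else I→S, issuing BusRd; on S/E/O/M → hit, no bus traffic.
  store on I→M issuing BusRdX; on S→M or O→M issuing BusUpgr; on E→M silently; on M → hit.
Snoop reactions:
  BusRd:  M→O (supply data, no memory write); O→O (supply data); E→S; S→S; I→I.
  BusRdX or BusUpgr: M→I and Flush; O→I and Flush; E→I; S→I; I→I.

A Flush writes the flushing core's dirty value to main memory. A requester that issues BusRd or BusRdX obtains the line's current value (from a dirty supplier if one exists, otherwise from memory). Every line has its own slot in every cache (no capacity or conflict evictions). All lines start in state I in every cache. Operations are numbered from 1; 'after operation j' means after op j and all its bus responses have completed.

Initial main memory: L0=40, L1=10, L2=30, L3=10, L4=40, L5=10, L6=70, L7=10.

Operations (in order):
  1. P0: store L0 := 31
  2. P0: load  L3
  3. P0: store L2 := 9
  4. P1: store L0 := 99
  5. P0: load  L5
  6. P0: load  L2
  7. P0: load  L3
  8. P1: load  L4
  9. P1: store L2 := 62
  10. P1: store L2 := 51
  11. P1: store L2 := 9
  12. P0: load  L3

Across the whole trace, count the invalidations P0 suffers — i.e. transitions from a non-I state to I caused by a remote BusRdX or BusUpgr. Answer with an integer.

1. P0: store L0 := 31  bus=[BusRdX]  L0: P0=M P1=I  mem[L0]=40
2. P0: load  L3  bus=[BusRd]  L3: P0=E P1=I  mem[L3]=10
3. P0: store L2 := 9  bus=[BusRdX]  L2: P0=M P1=I  mem[L2]=30
4. P1: store L0 := 99  bus=[BusRdX,Flush]  L0: P0=I P1=M  mem[L0]=31
5. P0: load  L5  bus=[BusRd]  L5: P0=E P1=I  mem[L5]=10
6. P0: load  L2  bus=[-]  L2: P0=M P1=I  mem[L2]=30
7. P0: load  L3  bus=[-]  L3: P0=E P1=I  mem[L3]=10
8. P1: load  L4  bus=[BusRd]  L4: P0=I P1=E  mem[L4]=40
9. P1: store L2 := 62  bus=[BusRdX,Flush]  L2: P0=I P1=M  mem[L2]=9
10. P1: store L2 := 51  bus=[-]  L2: P0=I P1=M  mem[L2]=9
11. P1: store L2 := 9  bus=[-]  L2: P0=I P1=M  mem[L2]=9
12. P0: load  L3  bus=[-]  L3: P0=E P1=I  mem[L3]=10

invalidations = 2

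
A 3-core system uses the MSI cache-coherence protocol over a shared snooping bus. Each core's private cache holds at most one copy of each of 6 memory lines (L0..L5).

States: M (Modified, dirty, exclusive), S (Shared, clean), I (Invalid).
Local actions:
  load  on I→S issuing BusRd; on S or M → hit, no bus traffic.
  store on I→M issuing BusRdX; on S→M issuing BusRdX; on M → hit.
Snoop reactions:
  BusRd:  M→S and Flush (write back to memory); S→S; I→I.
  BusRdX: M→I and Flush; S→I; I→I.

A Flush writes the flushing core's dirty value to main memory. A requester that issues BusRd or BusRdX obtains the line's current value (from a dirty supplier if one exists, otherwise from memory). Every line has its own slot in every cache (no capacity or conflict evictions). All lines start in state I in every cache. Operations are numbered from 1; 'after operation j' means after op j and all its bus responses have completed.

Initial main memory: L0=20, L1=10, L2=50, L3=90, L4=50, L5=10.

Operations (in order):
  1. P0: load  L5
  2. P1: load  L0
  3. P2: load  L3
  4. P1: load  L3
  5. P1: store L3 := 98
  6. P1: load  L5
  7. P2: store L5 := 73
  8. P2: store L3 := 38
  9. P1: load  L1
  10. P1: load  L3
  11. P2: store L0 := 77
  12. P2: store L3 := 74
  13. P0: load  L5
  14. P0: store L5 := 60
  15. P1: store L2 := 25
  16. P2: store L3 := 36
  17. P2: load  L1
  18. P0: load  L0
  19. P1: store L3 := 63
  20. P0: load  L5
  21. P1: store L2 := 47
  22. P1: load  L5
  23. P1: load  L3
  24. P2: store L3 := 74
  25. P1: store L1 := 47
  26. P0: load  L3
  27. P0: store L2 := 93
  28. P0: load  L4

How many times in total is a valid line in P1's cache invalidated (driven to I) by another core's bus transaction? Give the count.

invalidations = 6

1. P0: load  L5  bus=[BusRd]  L5: P0=S P1=I P2=I  mem[L5]=10
2. P1: load  L0  bus=[BusRd]  L0: P0=I P1=S P2=I  mem[L0]=20
3. P2: load  L3  bus=[BusRd]  L3: P0=I P1=I P2=S  mem[L3]=90
4. P1: load  L3  bus=[BusRd]  L3: P0=I P1=S P2=S  mem[L3]=90
5. P1: store L3 := 98  bus=[BusRdX]  L3: P0=I P1=M P2=I  mem[L3]=90
6. P1: load  L5  bus=[BusRd]  L5: P0=S P1=S P2=I  mem[L5]=10
7. P2: store L5 := 73  bus=[BusRdX]  L5: P0=I P1=I P2=M  mem[L5]=10
8. P2: store L3 := 38  bus=[BusRdX,Flush]  L3: P0=I P1=I P2=M  mem[L3]=98
9. P1: load  L1  bus=[BusRd]  L1: P0=I P1=S P2=I  mem[L1]=10
10. P1: load  L3  bus=[BusRd,Flush]  L3: P0=I P1=S P2=S  mem[L3]=38
11. P2: store L0 := 77  bus=[BusRdX]  L0: P0=I P1=I P2=M  mem[L0]=20
12. P2: store L3 := 74  bus=[BusRdX]  L3: P0=I P1=I P2=M  mem[L3]=38
13. P0: load  L5  bus=[BusRd,Flush]  L5: P0=S P1=I P2=S  mem[L5]=73
14. P0: store L5 := 60  bus=[BusRdX]  L5: P0=M P1=I P2=I  mem[L5]=73
15. P1: store L2 := 25  bus=[BusRdX]  L2: P0=I P1=M P2=I  mem[L2]=50
16. P2: store L3 := 36  bus=[-]  L3: P0=I P1=I P2=M  mem[L3]=38
17. P2: load  L1  bus=[BusRd]  L1: P0=I P1=S P2=S  mem[L1]=10
18. P0: load  L0  bus=[BusRd,Flush]  L0: P0=S P1=I P2=S  mem[L0]=77
19. P1: store L3 := 63  bus=[BusRdX,Flush]  L3: P0=I P1=M P2=I  mem[L3]=36
20. P0: load  L5  bus=[-]  L5: P0=M P1=I P2=I  mem[L5]=73
21. P1: store L2 := 47  bus=[-]  L2: P0=I P1=M P2=I  mem[L2]=50
22. P1: load  L5  bus=[BusRd,Flush]  L5: P0=S P1=S P2=I  mem[L5]=60
23. P1: load  L3  bus=[-]  L3: P0=I P1=M P2=I  mem[L3]=36
24. P2: store L3 := 74  bus=[BusRdX,Flush]  L3: P0=I P1=I P2=M  mem[L3]=63
25. P1: store L1 := 47  bus=[BusRdX]  L1: P0=I P1=M P2=I  mem[L1]=10
26. P0: load  L3  bus=[BusRd,Flush]  L3: P0=S P1=I P2=S  mem[L3]=74
27. P0: store L2 := 93  bus=[BusRdX,Flush]  L2: P0=M P1=I P2=I  mem[L2]=47
28. P0: load  L4  bus=[BusRd]  L4: P0=S P1=I P2=I  mem[L4]=50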